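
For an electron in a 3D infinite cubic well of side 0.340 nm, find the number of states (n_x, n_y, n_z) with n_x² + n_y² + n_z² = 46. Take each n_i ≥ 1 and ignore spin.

The level has n_x² + n_y² + n_z² = 46. The ordered positive-integer solutions are (1, 3, 6), (1, 6, 3), (3, 1, 6), (3, 6, 1), (6, 1, 3), (6, 3, 1).
That gives 6 states.

degeneracy = 6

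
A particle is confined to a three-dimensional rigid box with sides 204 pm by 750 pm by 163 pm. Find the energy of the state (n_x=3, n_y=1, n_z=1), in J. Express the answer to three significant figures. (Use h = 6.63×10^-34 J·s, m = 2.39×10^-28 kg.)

E = 5.88×10^-20 J

For a 3D rectangular well E = (h²/8m)·Σ n_i²/L_i² = (6.63×10^-34)²/(8·2.39×10^-28) · [3²/(204 pm)² + 1²/(750 pm)² + 1²/(163 pm)²].
Evaluating gives E = 5.88×10^-20 J.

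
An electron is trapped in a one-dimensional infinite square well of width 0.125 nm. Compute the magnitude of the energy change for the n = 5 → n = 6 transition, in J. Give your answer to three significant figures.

E_1 = h²/(8m_eL²) = 3.856×10^-18 J.
|ΔE| = |5² − 6²|·E_1 = 11·3.856×10^-18 J = 4.24×10^-17 J.

|ΔE| = 4.24×10^-17 J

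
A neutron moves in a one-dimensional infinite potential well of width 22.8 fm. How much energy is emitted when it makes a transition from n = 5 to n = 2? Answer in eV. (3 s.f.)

E_1 = h²/(8m_nL²) = 6.303×10^-14 J.
|ΔE| = |5² − 2²|·E_1 = 21·6.303×10^-14 J = 1.324×10^-12 J = 8.26×10^6 eV.

|ΔE| = 8.26×10^6 eV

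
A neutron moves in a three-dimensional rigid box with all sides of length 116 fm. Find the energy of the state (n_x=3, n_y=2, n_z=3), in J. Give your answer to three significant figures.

E = 5.36×10^-14 J

For a 3D rectangular well E = (h²/8m_n)·Σ n_i²/L_i² = (6.626×10^-34)²/(8·1.675×10^-27) · [3²/(116 fm)² + 2²/(116 fm)² + 3²/(116 fm)²].
Evaluating gives E = 5.36×10^-14 J.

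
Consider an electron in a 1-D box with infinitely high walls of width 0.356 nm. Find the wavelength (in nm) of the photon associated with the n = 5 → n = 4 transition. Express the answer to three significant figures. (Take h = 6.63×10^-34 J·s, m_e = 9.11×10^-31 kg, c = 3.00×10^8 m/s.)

E_1 = h²/(8m_eL²) = 4.759×10^-19 J, so ΔE = (5² − 4²)E_1 = 4.283×10^-18 J.
λ = hc/ΔE = (6.63×10^-34·3.00×10^8)/4.283×10^-18 = 4.64×10^-8 m = 46.4 nm.

λ = 46.4 nm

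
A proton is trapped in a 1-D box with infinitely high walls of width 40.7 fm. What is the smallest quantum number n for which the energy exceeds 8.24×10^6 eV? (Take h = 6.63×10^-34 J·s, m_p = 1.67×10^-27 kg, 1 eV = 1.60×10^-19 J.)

E_1 = h²/(8m_pL²) = 1.986×10^-14 J = 1.241×10^5 eV.
Need n² > 8.24×10^6/1.241×10^5 = 66.40, i.e. n > 8.149.
The smallest integer satisfying this is n = 9.

n = 9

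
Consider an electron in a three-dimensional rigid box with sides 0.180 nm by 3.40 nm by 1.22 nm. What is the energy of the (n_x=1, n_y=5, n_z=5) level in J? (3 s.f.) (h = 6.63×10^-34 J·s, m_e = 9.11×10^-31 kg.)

For a 3D rectangular well E = (h²/8m_e)·Σ n_i²/L_i² = (6.63×10^-34)²/(8·9.11×10^-31) · [1²/(0.180 nm)² + 5²/(3.40 nm)² + 5²/(1.22 nm)²].
Evaluating gives E = 3.01×10^-18 J.

E = 3.01×10^-18 J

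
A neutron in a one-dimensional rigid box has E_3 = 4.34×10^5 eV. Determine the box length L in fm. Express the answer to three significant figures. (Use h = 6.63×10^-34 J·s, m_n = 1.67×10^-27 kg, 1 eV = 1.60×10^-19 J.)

L = 65.3 fm

From E_n = n²h²/(8m_nL²), L = n·h/√(8m_nE_n).
E_3 = 4.34×10^5 eV = 6.944×10^-14 J, so L = 3·6.63×10^-34/√(8·1.67×10^-27·6.944×10^-14) = 6.53×10^-14 m = 65.3 fm.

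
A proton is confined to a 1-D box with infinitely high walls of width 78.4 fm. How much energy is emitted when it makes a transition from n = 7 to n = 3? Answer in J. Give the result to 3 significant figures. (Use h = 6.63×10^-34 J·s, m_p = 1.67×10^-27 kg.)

|ΔE| = 2.14×10^-13 J

E_1 = h²/(8m_pL²) = 5.353×10^-15 J.
|ΔE| = |7² − 3²|·E_1 = 40·5.353×10^-15 J = 2.14×10^-13 J.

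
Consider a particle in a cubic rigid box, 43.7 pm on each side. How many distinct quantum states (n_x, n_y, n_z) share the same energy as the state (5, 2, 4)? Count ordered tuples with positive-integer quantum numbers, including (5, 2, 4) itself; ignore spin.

The level has n_x² + n_y² + n_z² = 45. The ordered positive-integer solutions are (2, 4, 5), (2, 5, 4), (4, 2, 5), (4, 5, 2), (5, 2, 4), (5, 4, 2).
That gives 6 states.

degeneracy = 6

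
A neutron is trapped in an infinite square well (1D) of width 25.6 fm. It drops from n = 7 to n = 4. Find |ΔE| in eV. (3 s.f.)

|ΔE| = 1.03×10^7 eV

E_1 = h²/(8m_nL²) = 4.999×10^-14 J.
|ΔE| = |7² − 4²|·E_1 = 33·4.999×10^-14 J = 1.650×10^-12 J = 1.03×10^7 eV.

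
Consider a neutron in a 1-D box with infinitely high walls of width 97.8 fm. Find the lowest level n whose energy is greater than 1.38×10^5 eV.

E_1 = h²/(8m_nL²) = 3.425×10^-15 J = 2.138×10^4 eV.
Need n² > 1.38×10^5/2.138×10^4 = 6.455, i.e. n > 2.541.
The smallest integer satisfying this is n = 3.

n = 3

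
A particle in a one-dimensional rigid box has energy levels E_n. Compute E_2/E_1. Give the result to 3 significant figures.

E_n ∝ n², so E_2/E_1 = 2²/1² = 4/1 = 4.00.

4.00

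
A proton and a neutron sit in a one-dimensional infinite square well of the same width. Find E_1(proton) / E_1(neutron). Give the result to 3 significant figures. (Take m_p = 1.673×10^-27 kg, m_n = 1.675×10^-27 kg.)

1.00

E_n ∝ 1/m at fixed n and L, so the ratio is m_n/m_p = 1.675×10^-27/1.673×10^-27 = 1.00.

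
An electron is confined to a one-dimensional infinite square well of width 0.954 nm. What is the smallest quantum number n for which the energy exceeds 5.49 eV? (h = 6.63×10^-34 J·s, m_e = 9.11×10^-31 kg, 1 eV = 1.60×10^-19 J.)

n = 4

E_1 = h²/(8m_eL²) = 6.627×10^-20 J = 0.4142 eV.
Need n² > 5.49/0.4142 = 13.25, i.e. n > 3.640.
The smallest integer satisfying this is n = 4.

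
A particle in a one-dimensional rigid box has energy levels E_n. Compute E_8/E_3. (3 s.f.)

7.11

E_n ∝ n², so E_8/E_3 = 8²/3² = 64/9 = 7.11.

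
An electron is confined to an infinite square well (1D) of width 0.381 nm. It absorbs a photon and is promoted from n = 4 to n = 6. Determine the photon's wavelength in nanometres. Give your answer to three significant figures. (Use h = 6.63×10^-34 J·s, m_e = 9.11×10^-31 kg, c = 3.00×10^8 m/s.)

λ = 23.9 nm

E_1 = h²/(8m_eL²) = 4.155×10^-19 J, so ΔE = (6² − 4²)E_1 = 8.310×10^-18 J.
λ = hc/ΔE = (6.63×10^-34·3.00×10^8)/8.310×10^-18 = 2.39×10^-8 m = 23.9 nm.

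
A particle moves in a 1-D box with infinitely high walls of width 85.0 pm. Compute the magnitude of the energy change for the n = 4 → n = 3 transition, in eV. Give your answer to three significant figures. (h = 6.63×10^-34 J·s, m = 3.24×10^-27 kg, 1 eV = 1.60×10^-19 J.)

E_1 = h²/(8mL²) = 2.347×10^-21 J.
|ΔE| = |4² − 3²|·E_1 = 7·2.347×10^-21 J = 1.643×10^-20 J = 0.103 eV.

|ΔE| = 0.103 eV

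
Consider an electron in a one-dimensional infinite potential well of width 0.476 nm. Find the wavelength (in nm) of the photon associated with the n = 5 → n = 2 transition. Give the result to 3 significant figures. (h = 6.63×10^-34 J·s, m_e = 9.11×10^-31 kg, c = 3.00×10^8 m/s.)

E_1 = h²/(8m_eL²) = 2.662×10^-19 J, so ΔE = (5² − 2²)E_1 = 5.590×10^-18 J.
λ = hc/ΔE = (6.63×10^-34·3.00×10^8)/5.590×10^-18 = 3.56×10^-8 m = 35.6 nm.

λ = 35.6 nm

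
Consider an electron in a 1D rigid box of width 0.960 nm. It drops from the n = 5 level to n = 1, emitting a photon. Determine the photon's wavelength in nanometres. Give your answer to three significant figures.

λ = 127 nm

E_1 = h²/(8m_eL²) = 6.537×10^-20 J, so ΔE = (5² − 1²)E_1 = 1.569×10^-18 J.
λ = hc/ΔE = (6.626×10^-34·2.998×10^8)/1.569×10^-18 = 1.27×10^-7 m = 127 nm.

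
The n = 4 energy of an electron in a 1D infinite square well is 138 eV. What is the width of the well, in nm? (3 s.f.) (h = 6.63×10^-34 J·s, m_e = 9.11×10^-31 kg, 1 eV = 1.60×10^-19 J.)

From E_n = n²h²/(8m_eL²), L = n·h/√(8m_eE_n).
E_4 = 138 eV = 2.208×10^-17 J, so L = 4·6.63×10^-34/√(8·9.11×10^-31·2.208×10^-17) = 2.09×10^-10 m = 0.209 nm.

L = 0.209 nm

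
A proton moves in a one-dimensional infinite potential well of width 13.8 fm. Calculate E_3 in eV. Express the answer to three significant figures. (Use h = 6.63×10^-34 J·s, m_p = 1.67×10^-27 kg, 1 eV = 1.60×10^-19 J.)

For an infinite well E_n = n²h²/(8m_pL²), so E_1 = h²/(8m_pL²) = (6.63×10^-34)²/(8·1.67×10^-27·(1.38×10^-14 m)²) = 1.728×10^-13 J.
Then E_3 = 3²·E_1 = 9·1.728×10^-13 J = 1.555×10^-12 J.
Converting, E_3 = 1.555×10^-12 J / (1.60×10^-19 J/eV) = 9.72×10^6 eV.

E_3 = 9.72×10^6 eV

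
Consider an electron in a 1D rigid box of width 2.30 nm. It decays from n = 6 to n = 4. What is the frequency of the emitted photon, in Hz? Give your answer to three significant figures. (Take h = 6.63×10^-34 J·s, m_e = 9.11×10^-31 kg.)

f = 3.44×10^14 Hz

E_1 = h²/(8m_eL²) = 1.140×10^-20 J and ΔE = (6² − 4²)E_1 = 2.280×10^-19 J.
f = ΔE/h = 2.280×10^-19/6.63×10^-34 = 3.44×10^14 Hz.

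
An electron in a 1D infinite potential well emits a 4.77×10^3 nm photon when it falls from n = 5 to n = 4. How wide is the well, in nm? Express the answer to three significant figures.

L = 3.61 nm

The photon carries ΔE = hc/λ = 6.626×10^-34·2.998×10^8/4.77×10^-6 m = 4.165×10^-20 J.
Since ΔE = (5² − 4²)E_1, E_1 = 4.628×10^-21 J, and L = h/√(8m_eE_1) = 3.61×10^-9 m = 3.61 nm.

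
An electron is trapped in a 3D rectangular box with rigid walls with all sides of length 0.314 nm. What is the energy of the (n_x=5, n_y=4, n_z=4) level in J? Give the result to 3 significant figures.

For a 3D rectangular well E = (h²/8m_e)·Σ n_i²/L_i² = (6.626×10^-34)²/(8·9.109×10^-31) · [5²/(0.314 nm)² + 4²/(0.314 nm)² + 4²/(0.314 nm)²].
Evaluating gives E = 3.48×10^-17 J.

E = 3.48×10^-17 J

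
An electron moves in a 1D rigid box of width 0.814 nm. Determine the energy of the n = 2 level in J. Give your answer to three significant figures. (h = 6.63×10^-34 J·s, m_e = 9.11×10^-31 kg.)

For an infinite well E_n = n²h²/(8m_eL²), so E_1 = h²/(8m_eL²) = (6.63×10^-34)²/(8·9.11×10^-31·(8.14×10^-10 m)²) = 9.103×10^-20 J.
Then E_2 = 2²·E_1 = 4·9.103×10^-20 J = 3.64×10^-19 J.

E_2 = 3.64×10^-19 J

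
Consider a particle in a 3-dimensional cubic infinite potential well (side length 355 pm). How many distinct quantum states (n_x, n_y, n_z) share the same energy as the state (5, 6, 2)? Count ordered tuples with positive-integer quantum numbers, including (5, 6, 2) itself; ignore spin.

degeneracy = 6

The level has n_x² + n_y² + n_z² = 65. The ordered positive-integer solutions are (2, 5, 6), (2, 6, 5), (5, 2, 6), (5, 6, 2), (6, 2, 5), (6, 5, 2).
That gives 6 states.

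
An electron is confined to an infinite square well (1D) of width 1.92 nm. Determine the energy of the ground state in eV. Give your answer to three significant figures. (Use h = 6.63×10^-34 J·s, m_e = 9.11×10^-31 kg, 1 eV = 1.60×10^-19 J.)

E_1 = 0.102 eV

For an infinite well E_n = n²h²/(8m_eL²), so E_1 = h²/(8m_eL²) = (6.63×10^-34)²/(8·9.11×10^-31·(1.92×10^-9 m)²) = 1.636×10^-20 J.
Converting, E_1 = 1.636×10^-20 J / (1.60×10^-19 J/eV) = 0.102 eV.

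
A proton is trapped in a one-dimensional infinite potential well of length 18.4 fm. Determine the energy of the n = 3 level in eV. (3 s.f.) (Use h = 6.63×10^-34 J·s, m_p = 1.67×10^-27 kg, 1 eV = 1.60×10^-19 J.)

E_3 = 5.47×10^6 eV

For an infinite well E_n = n²h²/(8m_pL²), so E_1 = h²/(8m_pL²) = (6.63×10^-34)²/(8·1.67×10^-27·(1.84×10^-14 m)²) = 9.718×10^-14 J.
Then E_3 = 3²·E_1 = 9·9.718×10^-14 J = 8.746×10^-13 J.
Converting, E_3 = 8.746×10^-13 J / (1.60×10^-19 J/eV) = 5.47×10^6 eV.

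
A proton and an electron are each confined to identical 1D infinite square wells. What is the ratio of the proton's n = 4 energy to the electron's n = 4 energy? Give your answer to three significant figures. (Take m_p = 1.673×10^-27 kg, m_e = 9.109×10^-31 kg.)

5.44×10^-4

E_n ∝ 1/m at fixed n and L, so the ratio is m_e/m_p = 9.109×10^-31/1.673×10^-27 = 5.44×10^-4.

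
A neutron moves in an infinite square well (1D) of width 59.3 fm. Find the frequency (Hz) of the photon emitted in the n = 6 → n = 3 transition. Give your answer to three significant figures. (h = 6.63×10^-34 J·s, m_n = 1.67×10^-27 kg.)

E_1 = h²/(8m_nL²) = 9.356×10^-15 J and ΔE = (6² − 3²)E_1 = 2.526×10^-13 J.
f = ΔE/h = 2.526×10^-13/6.63×10^-34 = 3.81×10^20 Hz.

f = 3.81×10^20 Hz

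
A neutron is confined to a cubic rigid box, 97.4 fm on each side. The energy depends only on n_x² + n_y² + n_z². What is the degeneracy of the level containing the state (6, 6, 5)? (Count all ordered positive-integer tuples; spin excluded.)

The level has n_x² + n_y² + n_z² = 97. The ordered positive-integer solutions are (5, 6, 6), (6, 5, 6), (6, 6, 5).
That gives 3 states.

degeneracy = 3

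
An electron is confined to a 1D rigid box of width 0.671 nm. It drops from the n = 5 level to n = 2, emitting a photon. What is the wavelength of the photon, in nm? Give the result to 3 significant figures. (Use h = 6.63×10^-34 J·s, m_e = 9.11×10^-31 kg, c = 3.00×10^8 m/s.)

E_1 = h²/(8m_eL²) = 1.340×10^-19 J, so ΔE = (5² − 2²)E_1 = 2.814×10^-18 J.
λ = hc/ΔE = (6.63×10^-34·3.00×10^8)/2.814×10^-18 = 7.07×10^-8 m = 70.7 nm.

λ = 70.7 nm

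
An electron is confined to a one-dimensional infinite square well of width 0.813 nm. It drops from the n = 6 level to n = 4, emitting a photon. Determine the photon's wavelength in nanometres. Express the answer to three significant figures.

λ = 109 nm

E_1 = h²/(8m_eL²) = 9.115×10^-20 J, so ΔE = (6² − 4²)E_1 = 1.823×10^-18 J.
λ = hc/ΔE = (6.626×10^-34·2.998×10^8)/1.823×10^-18 = 1.09×10^-7 m = 109 nm.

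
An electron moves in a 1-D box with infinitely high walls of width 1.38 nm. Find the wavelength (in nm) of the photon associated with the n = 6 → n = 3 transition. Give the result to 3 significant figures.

λ = 233 nm

E_1 = h²/(8m_eL²) = 3.164×10^-20 J, so ΔE = (6² − 3²)E_1 = 8.543×10^-19 J.
λ = hc/ΔE = (6.626×10^-34·2.998×10^8)/8.543×10^-19 = 2.33×10^-7 m = 233 nm.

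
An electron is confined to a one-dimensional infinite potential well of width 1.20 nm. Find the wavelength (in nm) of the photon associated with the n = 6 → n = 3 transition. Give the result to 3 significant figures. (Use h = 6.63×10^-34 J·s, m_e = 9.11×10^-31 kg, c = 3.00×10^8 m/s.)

λ = 176 nm

E_1 = h²/(8m_eL²) = 4.188×10^-20 J, so ΔE = (6² − 3²)E_1 = 1.131×10^-18 J.
λ = hc/ΔE = (6.63×10^-34·3.00×10^8)/1.131×10^-18 = 1.76×10^-7 m = 176 nm.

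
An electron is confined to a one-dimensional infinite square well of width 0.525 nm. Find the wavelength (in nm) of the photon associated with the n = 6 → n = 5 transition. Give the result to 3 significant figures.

λ = 82.6 nm

E_1 = h²/(8m_eL²) = 2.186×10^-19 J, so ΔE = (6² − 5²)E_1 = 2.405×10^-18 J.
λ = hc/ΔE = (6.626×10^-34·2.998×10^8)/2.405×10^-18 = 8.26×10^-8 m = 82.6 nm.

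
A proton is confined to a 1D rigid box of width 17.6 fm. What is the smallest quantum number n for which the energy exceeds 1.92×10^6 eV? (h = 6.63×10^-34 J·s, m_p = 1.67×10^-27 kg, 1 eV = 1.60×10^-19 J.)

E_1 = h²/(8m_pL²) = 1.062×10^-13 J = 6.638×10^5 eV.
Need n² > 1.92×10^6/6.638×10^5 = 2.892, i.e. n > 1.701.
The smallest integer satisfying this is n = 2.

n = 2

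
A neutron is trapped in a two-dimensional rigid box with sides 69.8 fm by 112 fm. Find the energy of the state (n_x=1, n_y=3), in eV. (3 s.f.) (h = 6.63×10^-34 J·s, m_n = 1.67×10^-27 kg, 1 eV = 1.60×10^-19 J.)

For a 2D rectangular well E = (h²/8m_n)·Σ n_i²/L_i² = (6.63×10^-34)²/(8·1.67×10^-27) · [1²/(69.8 fm)² + 3²/(112 fm)²].
Evaluating gives E = 3.036×10^-14 J = 1.90×10^5 eV.

E = 1.90×10^5 eV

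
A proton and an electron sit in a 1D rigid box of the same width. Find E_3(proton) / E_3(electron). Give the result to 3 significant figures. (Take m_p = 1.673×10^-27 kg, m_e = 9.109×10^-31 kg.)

5.44×10^-4

E_n ∝ 1/m at fixed n and L, so the ratio is m_e/m_p = 9.109×10^-31/1.673×10^-27 = 5.44×10^-4.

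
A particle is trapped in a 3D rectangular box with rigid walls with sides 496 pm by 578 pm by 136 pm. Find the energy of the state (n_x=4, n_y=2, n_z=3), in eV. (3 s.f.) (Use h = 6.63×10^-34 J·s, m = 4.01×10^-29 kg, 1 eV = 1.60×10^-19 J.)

For a 3D rectangular well E = (h²/8m)·Σ n_i²/L_i² = (6.63×10^-34)²/(8·4.01×10^-29) · [4²/(496 pm)² + 2²/(578 pm)² + 3²/(136 pm)²].
Evaluating gives E = 7.723×10^-19 J = 4.83 eV.

E = 4.83 eV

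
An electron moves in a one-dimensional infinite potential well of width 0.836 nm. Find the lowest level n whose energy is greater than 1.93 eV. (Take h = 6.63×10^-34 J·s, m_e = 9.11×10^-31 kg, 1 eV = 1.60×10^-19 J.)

n = 2

E_1 = h²/(8m_eL²) = 8.630×10^-20 J = 0.5394 eV.
Need n² > 1.93/0.5394 = 3.578, i.e. n > 1.892.
The smallest integer satisfying this is n = 2.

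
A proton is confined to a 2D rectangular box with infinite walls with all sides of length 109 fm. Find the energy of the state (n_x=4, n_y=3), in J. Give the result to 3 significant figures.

For a 2D rectangular well E = (h²/8m_p)·Σ n_i²/L_i² = (6.626×10^-34)²/(8·1.673×10^-27) · [4²/(109 fm)² + 3²/(109 fm)²].
Evaluating gives E = 6.90×10^-14 J.

E = 6.90×10^-14 J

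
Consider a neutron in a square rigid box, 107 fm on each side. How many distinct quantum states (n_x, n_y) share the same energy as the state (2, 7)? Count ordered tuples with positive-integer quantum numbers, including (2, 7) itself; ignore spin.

The level has n_x² + n_y² = 53. The ordered positive-integer solutions are (2, 7), (7, 2).
That gives 2 states.

degeneracy = 2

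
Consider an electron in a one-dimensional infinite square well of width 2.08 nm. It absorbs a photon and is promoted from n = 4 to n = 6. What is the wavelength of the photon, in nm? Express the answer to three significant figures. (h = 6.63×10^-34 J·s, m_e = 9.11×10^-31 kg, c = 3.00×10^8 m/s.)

λ = 713 nm

E_1 = h²/(8m_eL²) = 1.394×10^-20 J, so ΔE = (6² − 4²)E_1 = 2.788×10^-19 J.
λ = hc/ΔE = (6.63×10^-34·3.00×10^8)/2.788×10^-19 = 7.13×10^-7 m = 713 nm.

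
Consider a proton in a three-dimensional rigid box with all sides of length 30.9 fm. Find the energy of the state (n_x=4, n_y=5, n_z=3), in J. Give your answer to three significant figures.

E = 1.72×10^-12 J

For a 3D rectangular well E = (h²/8m_p)·Σ n_i²/L_i² = (6.626×10^-34)²/(8·1.673×10^-27) · [4²/(30.9 fm)² + 5²/(30.9 fm)² + 3²/(30.9 fm)²].
Evaluating gives E = 1.72×10^-12 J.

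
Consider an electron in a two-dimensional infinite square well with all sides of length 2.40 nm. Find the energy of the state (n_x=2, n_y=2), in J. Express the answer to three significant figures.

For a 2D rectangular well E = (h²/8m_e)·Σ n_i²/L_i² = (6.626×10^-34)²/(8·9.109×10^-31) · [2²/(2.40 nm)² + 2²/(2.40 nm)²].
Evaluating gives E = 8.37×10^-20 J.

E = 8.37×10^-20 J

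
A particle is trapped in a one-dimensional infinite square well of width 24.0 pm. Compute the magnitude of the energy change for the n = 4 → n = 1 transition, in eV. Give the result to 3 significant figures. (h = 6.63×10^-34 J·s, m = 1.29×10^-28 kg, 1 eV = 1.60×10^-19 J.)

E_1 = h²/(8mL²) = 7.395×10^-19 J.
|ΔE| = |4² − 1²|·E_1 = 15·7.395×10^-19 J = 1.109×10^-17 J = 69.3 eV.

|ΔE| = 69.3 eV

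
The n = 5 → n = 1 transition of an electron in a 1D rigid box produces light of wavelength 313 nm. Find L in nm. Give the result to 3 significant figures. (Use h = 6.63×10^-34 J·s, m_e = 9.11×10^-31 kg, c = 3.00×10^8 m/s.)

The photon carries ΔE = hc/λ = 6.63×10^-34·3.00×10^8/3.13×10^-7 m = 6.355×10^-19 J.
Since ΔE = (5² − 1²)E_1, E_1 = 2.648×10^-20 J, and L = h/√(8m_eE_1) = 1.51×10^-9 m = 1.51 nm.

L = 1.51 nm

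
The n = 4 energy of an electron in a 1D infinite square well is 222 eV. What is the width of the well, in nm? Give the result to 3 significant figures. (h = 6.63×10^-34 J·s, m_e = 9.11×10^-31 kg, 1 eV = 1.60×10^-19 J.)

From E_n = n²h²/(8m_eL²), L = n·h/√(8m_eE_n).
E_4 = 222 eV = 3.552×10^-17 J, so L = 4·6.63×10^-34/√(8·9.11×10^-31·3.552×10^-17) = 1.65×10^-10 m = 0.165 nm.

L = 0.165 nm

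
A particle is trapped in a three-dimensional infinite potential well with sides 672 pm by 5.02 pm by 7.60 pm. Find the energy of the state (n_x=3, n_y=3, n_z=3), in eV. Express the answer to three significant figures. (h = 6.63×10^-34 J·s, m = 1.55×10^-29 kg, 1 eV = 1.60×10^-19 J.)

For a 3D rectangular well E = (h²/8m)·Σ n_i²/L_i² = (6.63×10^-34)²/(8·1.55×10^-29) · [3²/(672 pm)² + 3²/(5.02 pm)² + 3²/(7.60 pm)²].
Evaluating gives E = 1.818×10^-15 J = 1.14×10^4 eV.

E = 1.14×10^4 eV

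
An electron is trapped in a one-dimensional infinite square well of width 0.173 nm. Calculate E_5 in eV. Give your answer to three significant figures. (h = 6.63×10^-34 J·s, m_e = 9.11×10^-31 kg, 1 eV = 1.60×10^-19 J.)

For an infinite well E_n = n²h²/(8m_eL²), so E_1 = h²/(8m_eL²) = (6.63×10^-34)²/(8·9.11×10^-31·(1.73×10^-10 m)²) = 2.015×10^-18 J.
Then E_5 = 5²·E_1 = 25·2.015×10^-18 J = 5.037×10^-17 J.
Converting, E_5 = 5.037×10^-17 J / (1.60×10^-19 J/eV) = 315 eV.

E_5 = 315 eV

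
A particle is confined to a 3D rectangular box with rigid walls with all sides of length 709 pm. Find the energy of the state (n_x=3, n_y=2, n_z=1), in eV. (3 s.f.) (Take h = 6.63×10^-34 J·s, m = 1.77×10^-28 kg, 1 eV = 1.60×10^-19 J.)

E = 0.0540 eV

For a 3D rectangular well E = (h²/8m)·Σ n_i²/L_i² = (6.63×10^-34)²/(8·1.77×10^-28) · [3²/(709 pm)² + 2²/(709 pm)² + 1²/(709 pm)²].
Evaluating gives E = 8.646×10^-21 J = 0.0540 eV.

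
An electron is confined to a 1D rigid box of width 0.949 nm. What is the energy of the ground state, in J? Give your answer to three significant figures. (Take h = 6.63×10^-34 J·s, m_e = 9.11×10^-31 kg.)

E_1 = 6.70×10^-20 J

For an infinite well E_n = n²h²/(8m_eL²), so E_1 = h²/(8m_eL²) = (6.63×10^-34)²/(8·9.11×10^-31·(9.49×10^-10 m)²) = 6.697×10^-20 J.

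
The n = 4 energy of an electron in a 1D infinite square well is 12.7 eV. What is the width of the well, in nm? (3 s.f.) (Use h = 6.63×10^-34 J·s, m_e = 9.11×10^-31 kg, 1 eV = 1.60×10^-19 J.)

From E_n = n²h²/(8m_eL²), L = n·h/√(8m_eE_n).
E_4 = 12.7 eV = 2.032×10^-18 J, so L = 4·6.63×10^-34/√(8·9.11×10^-31·2.032×10^-18) = 6.89×10^-10 m = 0.689 nm.

L = 0.689 nm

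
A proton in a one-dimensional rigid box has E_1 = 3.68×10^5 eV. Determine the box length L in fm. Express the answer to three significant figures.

L = 23.6 fm

From E_n = n²h²/(8m_pL²), L = n·h/√(8m_pE_n).
E_1 = 3.68×10^5 eV = 5.895×10^-14 J, so L = 1·6.626×10^-34/√(8·1.673×10^-27·5.895×10^-14) = 2.36×10^-14 m = 23.6 fm.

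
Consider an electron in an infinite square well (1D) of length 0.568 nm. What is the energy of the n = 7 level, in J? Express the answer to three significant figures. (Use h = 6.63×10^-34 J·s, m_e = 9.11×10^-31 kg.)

For an infinite well E_n = n²h²/(8m_eL²), so E_1 = h²/(8m_eL²) = (6.63×10^-34)²/(8·9.11×10^-31·(5.68×10^-10 m)²) = 1.869×10^-19 J.
Then E_7 = 7²·E_1 = 49·1.869×10^-19 J = 9.16×10^-18 J.

E_7 = 9.16×10^-18 J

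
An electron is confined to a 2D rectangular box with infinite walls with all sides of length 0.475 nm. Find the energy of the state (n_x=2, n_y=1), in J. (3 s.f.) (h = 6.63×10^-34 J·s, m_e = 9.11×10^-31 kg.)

For a 2D rectangular well E = (h²/8m_e)·Σ n_i²/L_i² = (6.63×10^-34)²/(8·9.11×10^-31) · [2²/(0.475 nm)² + 1²/(0.475 nm)²].
Evaluating gives E = 1.34×10^-18 J.

E = 1.34×10^-18 J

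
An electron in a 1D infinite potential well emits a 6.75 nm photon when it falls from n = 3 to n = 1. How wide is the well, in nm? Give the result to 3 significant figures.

L = 0.128 nm

The photon carries ΔE = hc/λ = 6.626×10^-34·2.998×10^8/6.75×10^-9 m = 2.943×10^-17 J.
Since ΔE = (3² − 1²)E_1, E_1 = 3.679×10^-18 J, and L = h/√(8m_eE_1) = 1.28×10^-10 m = 0.128 nm.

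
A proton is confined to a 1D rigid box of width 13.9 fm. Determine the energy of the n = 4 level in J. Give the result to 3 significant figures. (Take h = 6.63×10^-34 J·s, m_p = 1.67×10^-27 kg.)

E_4 = 2.72×10^-12 J

For an infinite well E_n = n²h²/(8m_pL²), so E_1 = h²/(8m_pL²) = (6.63×10^-34)²/(8·1.67×10^-27·(1.39×10^-14 m)²) = 1.703×10^-13 J.
Then E_4 = 4²·E_1 = 16·1.703×10^-13 J = 2.72×10^-12 J.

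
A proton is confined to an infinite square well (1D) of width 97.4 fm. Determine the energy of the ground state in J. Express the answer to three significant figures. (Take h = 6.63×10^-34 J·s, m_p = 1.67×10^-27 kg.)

E_1 = 3.47×10^-15 J

For an infinite well E_n = n²h²/(8m_pL²), so E_1 = h²/(8m_pL²) = (6.63×10^-34)²/(8·1.67×10^-27·(9.74×10^-14 m)²) = 3.468×10^-15 J.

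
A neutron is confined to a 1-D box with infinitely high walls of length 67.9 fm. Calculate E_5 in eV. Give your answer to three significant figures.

For an infinite well E_n = n²h²/(8m_nL²), so E_1 = h²/(8m_nL²) = (6.626×10^-34)²/(8·1.675×10^-27·(6.79×10^-14 m)²) = 7.107×10^-15 J.
Then E_5 = 5²·E_1 = 25·7.107×10^-15 J = 1.777×10^-13 J.
Converting, E_5 = 1.777×10^-13 J / (1.602×10^-19 J/eV) = 1.11×10^6 eV.

E_5 = 1.11×10^6 eV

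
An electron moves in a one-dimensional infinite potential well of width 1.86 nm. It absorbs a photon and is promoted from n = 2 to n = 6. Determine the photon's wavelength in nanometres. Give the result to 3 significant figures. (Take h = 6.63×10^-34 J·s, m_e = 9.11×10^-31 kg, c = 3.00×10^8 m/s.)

λ = 357 nm

E_1 = h²/(8m_eL²) = 1.743×10^-20 J, so ΔE = (6² − 2²)E_1 = 5.578×10^-19 J.
λ = hc/ΔE = (6.63×10^-34·3.00×10^8)/5.578×10^-19 = 3.57×10^-7 m = 357 nm.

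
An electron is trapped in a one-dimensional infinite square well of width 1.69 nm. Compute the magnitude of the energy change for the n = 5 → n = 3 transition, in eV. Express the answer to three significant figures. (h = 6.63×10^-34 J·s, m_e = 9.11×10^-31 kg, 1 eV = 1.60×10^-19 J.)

E_1 = h²/(8m_eL²) = 2.112×10^-20 J.
|ΔE| = |5² − 3²|·E_1 = 16·2.112×10^-20 J = 3.379×10^-19 J = 2.11 eV.

|ΔE| = 2.11 eV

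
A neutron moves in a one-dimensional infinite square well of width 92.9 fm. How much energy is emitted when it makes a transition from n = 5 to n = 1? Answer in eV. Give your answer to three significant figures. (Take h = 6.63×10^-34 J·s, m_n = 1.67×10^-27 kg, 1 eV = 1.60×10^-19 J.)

E_1 = h²/(8m_nL²) = 3.812×10^-15 J.
|ΔE| = |5² − 1²|·E_1 = 24·3.812×10^-15 J = 9.149×10^-14 J = 5.72×10^5 eV.

|ΔE| = 5.72×10^5 eV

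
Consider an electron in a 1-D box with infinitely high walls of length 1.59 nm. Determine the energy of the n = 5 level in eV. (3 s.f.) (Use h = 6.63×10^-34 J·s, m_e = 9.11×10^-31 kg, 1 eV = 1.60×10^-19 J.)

E_5 = 3.73 eV

For an infinite well E_n = n²h²/(8m_eL²), so E_1 = h²/(8m_eL²) = (6.63×10^-34)²/(8·9.11×10^-31·(1.59×10^-9 m)²) = 2.386×10^-20 J.
Then E_5 = 5²·E_1 = 25·2.386×10^-20 J = 5.965×10^-19 J.
Converting, E_5 = 5.965×10^-19 J / (1.60×10^-19 J/eV) = 3.73 eV.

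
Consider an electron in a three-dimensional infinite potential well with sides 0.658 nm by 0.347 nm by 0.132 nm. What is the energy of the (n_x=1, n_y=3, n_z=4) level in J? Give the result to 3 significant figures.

For a 3D rectangular well E = (h²/8m_e)·Σ n_i²/L_i² = (6.626×10^-34)²/(8·9.109×10^-31) · [1²/(0.658 nm)² + 3²/(0.347 nm)² + 4²/(0.132 nm)²].
Evaluating gives E = 6.00×10^-17 J.

E = 6.00×10^-17 J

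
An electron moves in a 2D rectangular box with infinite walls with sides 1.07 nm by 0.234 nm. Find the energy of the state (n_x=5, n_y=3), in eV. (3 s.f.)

E = 70.0 eV

For a 2D rectangular well E = (h²/8m_e)·Σ n_i²/L_i² = (6.626×10^-34)²/(8·9.109×10^-31) · [5²/(1.07 nm)² + 3²/(0.234 nm)²].
Evaluating gives E = 1.122×10^-17 J = 70.0 eV.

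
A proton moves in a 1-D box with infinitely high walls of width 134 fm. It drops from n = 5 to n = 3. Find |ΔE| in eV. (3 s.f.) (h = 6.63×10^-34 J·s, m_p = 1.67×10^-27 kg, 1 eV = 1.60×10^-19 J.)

|ΔE| = 1.83×10^5 eV

E_1 = h²/(8m_pL²) = 1.832×10^-15 J.
|ΔE| = |5² − 3²|·E_1 = 16·1.832×10^-15 J = 2.931×10^-14 J = 1.83×10^5 eV.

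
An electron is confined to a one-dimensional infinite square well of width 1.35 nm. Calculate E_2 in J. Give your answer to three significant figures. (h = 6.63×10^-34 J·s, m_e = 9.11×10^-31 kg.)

For an infinite well E_n = n²h²/(8m_eL²), so E_1 = h²/(8m_eL²) = (6.63×10^-34)²/(8·9.11×10^-31·(1.35×10^-9 m)²) = 3.309×10^-20 J.
Then E_2 = 2²·E_1 = 4·3.309×10^-20 J = 1.32×10^-19 J.

E_2 = 1.32×10^-19 J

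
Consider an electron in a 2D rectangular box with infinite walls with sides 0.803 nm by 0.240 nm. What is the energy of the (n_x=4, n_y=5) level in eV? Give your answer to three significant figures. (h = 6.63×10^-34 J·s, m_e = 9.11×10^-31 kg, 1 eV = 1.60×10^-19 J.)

E = 173 eV

For a 2D rectangular well E = (h²/8m_e)·Σ n_i²/L_i² = (6.63×10^-34)²/(8·9.11×10^-31) · [4²/(0.803 nm)² + 5²/(0.240 nm)²].
Evaluating gives E = 2.767×10^-17 J = 173 eV.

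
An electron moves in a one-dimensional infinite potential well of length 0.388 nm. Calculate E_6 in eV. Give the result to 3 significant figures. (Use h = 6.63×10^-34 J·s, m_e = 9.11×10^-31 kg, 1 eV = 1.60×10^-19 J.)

For an infinite well E_n = n²h²/(8m_eL²), so E_1 = h²/(8m_eL²) = (6.63×10^-34)²/(8·9.11×10^-31·(3.88×10^-10 m)²) = 4.006×10^-19 J.
Then E_6 = 6²·E_1 = 36·4.006×10^-19 J = 1.442×10^-17 J.
Converting, E_6 = 1.442×10^-17 J / (1.60×10^-19 J/eV) = 90.1 eV.

E_6 = 90.1 eV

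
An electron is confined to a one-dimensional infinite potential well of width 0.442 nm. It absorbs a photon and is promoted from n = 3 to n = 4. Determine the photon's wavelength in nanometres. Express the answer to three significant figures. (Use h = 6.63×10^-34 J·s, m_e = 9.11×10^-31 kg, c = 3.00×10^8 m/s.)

E_1 = h²/(8m_eL²) = 3.087×10^-19 J, so ΔE = (4² − 3²)E_1 = 2.161×10^-18 J.
λ = hc/ΔE = (6.63×10^-34·3.00×10^8)/2.161×10^-18 = 9.20×10^-8 m = 92.0 nm.

λ = 92.0 nm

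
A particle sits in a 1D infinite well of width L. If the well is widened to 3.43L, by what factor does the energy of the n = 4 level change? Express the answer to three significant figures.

E_n ∝ 1/L², so the energy scales by 1/3.43² = 0.0850.

0.0850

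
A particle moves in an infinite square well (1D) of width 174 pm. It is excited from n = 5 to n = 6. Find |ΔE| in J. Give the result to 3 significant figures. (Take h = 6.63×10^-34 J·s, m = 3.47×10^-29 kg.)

E_1 = h²/(8mL²) = 5.230×10^-20 J.
|ΔE| = |5² − 6²|·E_1 = 11·5.230×10^-20 J = 5.75×10^-19 J.

|ΔE| = 5.75×10^-19 J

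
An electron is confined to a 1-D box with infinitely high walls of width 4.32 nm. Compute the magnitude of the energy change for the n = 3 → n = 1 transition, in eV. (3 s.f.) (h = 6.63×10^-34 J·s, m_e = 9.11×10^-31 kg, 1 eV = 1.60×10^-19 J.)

|ΔE| = 0.162 eV

E_1 = h²/(8m_eL²) = 3.232×10^-21 J.
|ΔE| = |3² − 1²|·E_1 = 8·3.232×10^-21 J = 2.586×10^-20 J = 0.162 eV.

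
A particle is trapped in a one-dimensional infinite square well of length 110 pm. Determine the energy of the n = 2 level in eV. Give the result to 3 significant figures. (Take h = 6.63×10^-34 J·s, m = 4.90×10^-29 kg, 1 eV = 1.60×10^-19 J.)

E_2 = 2.32 eV

For an infinite well E_n = n²h²/(8mL²), so E_1 = h²/(8mL²) = (6.63×10^-34)²/(8·4.90×10^-29·(1.10×10^-10 m)²) = 9.267×10^-20 J.
Then E_2 = 2²·E_1 = 4·9.267×10^-20 J = 3.707×10^-19 J.
Converting, E_2 = 3.707×10^-19 J / (1.60×10^-19 J/eV) = 2.32 eV.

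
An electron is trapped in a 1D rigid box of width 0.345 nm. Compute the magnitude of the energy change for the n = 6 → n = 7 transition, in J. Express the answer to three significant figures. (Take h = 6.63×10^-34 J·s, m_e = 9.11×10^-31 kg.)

E_1 = h²/(8m_eL²) = 5.067×10^-19 J.
|ΔE| = |6² − 7²|·E_1 = 13·5.067×10^-19 J = 6.59×10^-18 J.

|ΔE| = 6.59×10^-18 J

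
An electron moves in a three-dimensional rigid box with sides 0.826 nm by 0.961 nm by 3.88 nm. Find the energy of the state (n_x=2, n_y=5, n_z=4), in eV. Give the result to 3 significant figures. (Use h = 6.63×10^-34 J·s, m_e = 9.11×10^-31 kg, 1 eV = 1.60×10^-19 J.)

E = 12.8 eV

For a 3D rectangular well E = (h²/8m_e)·Σ n_i²/L_i² = (6.63×10^-34)²/(8·9.11×10^-31) · [2²/(0.826 nm)² + 5²/(0.961 nm)² + 4²/(3.88 nm)²].
Evaluating gives E = 2.050×10^-18 J = 12.8 eV.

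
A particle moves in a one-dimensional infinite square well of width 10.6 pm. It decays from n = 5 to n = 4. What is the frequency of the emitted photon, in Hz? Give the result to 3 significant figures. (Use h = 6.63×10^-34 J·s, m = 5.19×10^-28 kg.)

f = 1.28×10^16 Hz

E_1 = h²/(8mL²) = 9.422×10^-19 J and ΔE = (5² − 4²)E_1 = 8.480×10^-18 J.
f = ΔE/h = 8.480×10^-18/6.63×10^-34 = 1.28×10^16 Hz.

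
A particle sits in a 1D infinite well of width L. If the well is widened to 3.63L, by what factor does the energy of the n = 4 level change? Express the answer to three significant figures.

E_n ∝ 1/L², so the energy scales by 1/3.63² = 0.0759.

0.0759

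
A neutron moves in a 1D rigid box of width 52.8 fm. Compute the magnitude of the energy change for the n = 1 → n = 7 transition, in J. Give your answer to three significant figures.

|ΔE| = 5.64×10^-13 J

E_1 = h²/(8m_nL²) = 1.175×10^-14 J.
|ΔE| = |1² − 7²|·E_1 = 48·1.175×10^-14 J = 5.64×10^-13 J.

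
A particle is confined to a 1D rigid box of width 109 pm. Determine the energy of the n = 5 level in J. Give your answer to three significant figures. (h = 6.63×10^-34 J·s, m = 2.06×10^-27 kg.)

E_5 = 5.61×10^-20 J

For an infinite well E_n = n²h²/(8mL²), so E_1 = h²/(8mL²) = (6.63×10^-34)²/(8·2.06×10^-27·(1.09×10^-10 m)²) = 2.245×10^-21 J.
Then E_5 = 5²·E_1 = 25·2.245×10^-21 J = 5.61×10^-20 J.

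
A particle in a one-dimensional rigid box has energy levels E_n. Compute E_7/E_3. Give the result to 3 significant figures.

5.44

E_n ∝ n², so E_7/E_3 = 7²/3² = 49/9 = 5.44.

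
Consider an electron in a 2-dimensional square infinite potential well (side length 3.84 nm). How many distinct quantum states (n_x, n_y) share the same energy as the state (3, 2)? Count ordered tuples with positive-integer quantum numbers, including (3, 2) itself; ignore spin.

degeneracy = 2

The level has n_x² + n_y² = 13. The ordered positive-integer solutions are (2, 3), (3, 2).
That gives 2 states.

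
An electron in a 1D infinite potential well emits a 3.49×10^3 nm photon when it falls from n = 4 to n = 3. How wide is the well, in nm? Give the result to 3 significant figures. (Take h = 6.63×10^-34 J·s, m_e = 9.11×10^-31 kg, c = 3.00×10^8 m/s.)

The photon carries ΔE = hc/λ = 6.63×10^-34·3.00×10^8/3.49×10^-6 m = 5.699×10^-20 J.
Since ΔE = (4² − 3²)E_1, E_1 = 8.141×10^-21 J, and L = h/√(8m_eE_1) = 2.72×10^-9 m = 2.72 nm.

L = 2.72 nm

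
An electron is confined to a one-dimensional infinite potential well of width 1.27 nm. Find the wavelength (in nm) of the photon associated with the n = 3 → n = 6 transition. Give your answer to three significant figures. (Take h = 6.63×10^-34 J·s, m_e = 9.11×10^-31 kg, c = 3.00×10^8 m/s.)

λ = 197 nm

E_1 = h²/(8m_eL²) = 3.739×10^-20 J, so ΔE = (6² − 3²)E_1 = 1.010×10^-18 J.
λ = hc/ΔE = (6.63×10^-34·3.00×10^8)/1.010×10^-18 = 1.97×10^-7 m = 197 nm.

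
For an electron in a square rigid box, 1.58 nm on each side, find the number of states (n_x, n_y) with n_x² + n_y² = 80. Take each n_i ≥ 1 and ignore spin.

degeneracy = 2

The level has n_x² + n_y² = 80. The ordered positive-integer solutions are (4, 8), (8, 4).
That gives 2 states.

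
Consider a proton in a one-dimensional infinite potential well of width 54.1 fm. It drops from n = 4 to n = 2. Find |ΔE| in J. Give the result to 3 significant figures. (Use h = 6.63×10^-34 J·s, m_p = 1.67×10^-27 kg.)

E_1 = h²/(8m_pL²) = 1.124×10^-14 J.
|ΔE| = |4² − 2²|·E_1 = 12·1.124×10^-14 J = 1.35×10^-13 J.

|ΔE| = 1.35×10^-13 J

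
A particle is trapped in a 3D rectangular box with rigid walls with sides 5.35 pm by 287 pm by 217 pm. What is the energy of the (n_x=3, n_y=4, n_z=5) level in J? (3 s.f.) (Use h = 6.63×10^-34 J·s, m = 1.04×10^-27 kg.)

For a 3D rectangular well E = (h²/8m)·Σ n_i²/L_i² = (6.63×10^-34)²/(8·1.04×10^-27) · [3²/(5.35 pm)² + 4²/(287 pm)² + 5²/(217 pm)²].
Evaluating gives E = 1.67×10^-17 J.

E = 1.67×10^-17 J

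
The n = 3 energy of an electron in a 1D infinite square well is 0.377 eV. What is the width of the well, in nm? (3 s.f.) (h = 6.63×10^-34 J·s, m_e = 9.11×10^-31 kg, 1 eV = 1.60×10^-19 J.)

From E_n = n²h²/(8m_eL²), L = n·h/√(8m_eE_n).
E_3 = 0.377 eV = 6.032×10^-20 J, so L = 3·6.63×10^-34/√(8·9.11×10^-31·6.032×10^-20) = 3.00×10^-9 m = 3.00 nm.

L = 3.00 nm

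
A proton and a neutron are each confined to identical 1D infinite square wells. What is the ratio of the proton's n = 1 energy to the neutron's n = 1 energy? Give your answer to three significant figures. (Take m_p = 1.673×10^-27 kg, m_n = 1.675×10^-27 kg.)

1.00

E_n ∝ 1/m at fixed n and L, so the ratio is m_n/m_p = 1.675×10^-27/1.673×10^-27 = 1.00.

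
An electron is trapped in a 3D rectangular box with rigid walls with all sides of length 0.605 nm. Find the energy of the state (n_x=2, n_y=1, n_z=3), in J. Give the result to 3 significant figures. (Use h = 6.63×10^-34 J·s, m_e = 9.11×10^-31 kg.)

For a 3D rectangular well E = (h²/8m_e)·Σ n_i²/L_i² = (6.63×10^-34)²/(8·9.11×10^-31) · [2²/(0.605 nm)² + 1²/(0.605 nm)² + 3²/(0.605 nm)²].
Evaluating gives E = 2.31×10^-18 J.

E = 2.31×10^-18 J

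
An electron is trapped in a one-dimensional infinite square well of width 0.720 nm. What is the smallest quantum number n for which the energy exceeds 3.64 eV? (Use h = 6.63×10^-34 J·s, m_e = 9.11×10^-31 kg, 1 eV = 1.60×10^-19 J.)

E_1 = h²/(8m_eL²) = 1.163×10^-19 J = 0.7269 eV.
Need n² > 3.64/0.7269 = 5.008, i.e. n > 2.238.
The smallest integer satisfying this is n = 3.

n = 3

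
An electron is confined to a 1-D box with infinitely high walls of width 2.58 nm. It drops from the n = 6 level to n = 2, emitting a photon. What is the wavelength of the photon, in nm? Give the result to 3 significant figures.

λ = 686 nm

E_1 = h²/(8m_eL²) = 9.051×10^-21 J, so ΔE = (6² − 2²)E_1 = 2.896×10^-19 J.
λ = hc/ΔE = (6.626×10^-34·2.998×10^8)/2.896×10^-19 = 6.86×10^-7 m = 686 nm.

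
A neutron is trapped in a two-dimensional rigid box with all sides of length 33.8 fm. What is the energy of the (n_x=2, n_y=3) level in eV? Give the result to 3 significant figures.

For a 2D rectangular well E = (h²/8m_n)·Σ n_i²/L_i² = (6.626×10^-34)²/(8·1.675×10^-27) · [2²/(33.8 fm)² + 3²/(33.8 fm)²].
Evaluating gives E = 3.728×10^-13 J = 2.33×10^6 eV.

E = 2.33×10^6 eV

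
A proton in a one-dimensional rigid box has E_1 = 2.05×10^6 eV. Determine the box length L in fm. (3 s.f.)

From E_n = n²h²/(8m_pL²), L = n·h/√(8m_pE_n).
E_1 = 2.05×10^6 eV = 3.284×10^-13 J, so L = 1·6.626×10^-34/√(8·1.673×10^-27·3.284×10^-13) = 9.99×10^-15 m = 9.99 fm.

L = 9.99 fm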